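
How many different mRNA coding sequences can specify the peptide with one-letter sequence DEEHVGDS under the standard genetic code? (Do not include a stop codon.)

Asp: 2 codons.
Glu: 2 codons.
Glu: 2 codons.
His: 2 codons.
Val: 4 codons.
Gly: 4 codons.
Asp: 2 codons.
Ser: 6 codons.
2 × 2 × 2 × 2 × 4 × 4 × 2 × 6 = 3072.

3072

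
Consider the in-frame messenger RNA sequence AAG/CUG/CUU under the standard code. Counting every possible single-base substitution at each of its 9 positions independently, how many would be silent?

8

Codon 1 (AAG, Lys): 1 synonymous substitution.
Codon 2 (CUG, Leu): 4 synonymous substitutions.
Codon 3 (CUU, Leu): 3 synonymous substitutions.
Total: 1 + 4 + 3 = 8.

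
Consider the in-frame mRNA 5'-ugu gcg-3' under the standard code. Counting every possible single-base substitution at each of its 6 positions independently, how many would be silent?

4

Codon 1 (UGU, Cys): 1 synonymous substitution.
Codon 2 (GCG, Ala): 3 synonymous substitutions.
Total: 1 + 3 = 4.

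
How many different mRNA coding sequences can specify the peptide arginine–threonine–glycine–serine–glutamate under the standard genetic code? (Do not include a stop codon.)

Arg: 6 codons.
Thr: 4 codons.
Gly: 4 codons.
Ser: 6 codons.
Glu: 2 codons.
6 × 4 × 4 × 6 × 2 = 1152.

1152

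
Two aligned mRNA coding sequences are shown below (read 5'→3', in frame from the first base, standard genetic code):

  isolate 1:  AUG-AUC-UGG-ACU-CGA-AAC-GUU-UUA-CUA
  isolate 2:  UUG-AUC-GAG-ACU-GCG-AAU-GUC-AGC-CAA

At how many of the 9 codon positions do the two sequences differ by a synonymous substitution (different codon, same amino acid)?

Codon 1: AUG Met / UUG Leu — nonsynonymous.
Codon 2: AUC Ile / AUC Ile — identical.
Codon 3: UGG Trp / GAG Glu — nonsynonymous.
Codon 4: ACU Thr / ACU Thr — identical.
Codon 5: CGA Arg / GCG Ala — nonsynonymous.
Codon 6: AAC Asn / AAU Asn — synonymous.
Codon 7: GUU Val / GUC Val — synonymous.
Codon 8: UUA Leu / AGC Ser — nonsynonymous.
Codon 9: CUA Leu / CAA Gln — nonsynonymous.
Synonymous differences: 2.

2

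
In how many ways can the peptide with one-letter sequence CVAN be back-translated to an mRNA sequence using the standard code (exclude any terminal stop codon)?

64

Cys: 2 codons.
Val: 4 codons.
Ala: 4 codons.
Asn: 2 codons.
2 × 4 × 4 × 2 = 64.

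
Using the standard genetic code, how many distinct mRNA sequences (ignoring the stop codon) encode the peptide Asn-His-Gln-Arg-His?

Asn: 2 codons.
His: 2 codons.
Gln: 2 codons.
Arg: 6 codons.
His: 2 codons.
2 × 2 × 2 × 6 × 2 = 96.

96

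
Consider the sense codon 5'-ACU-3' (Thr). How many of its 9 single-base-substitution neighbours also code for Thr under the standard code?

3

Position 1: none → 0 synonymous.
Position 2: none → 0 synonymous.
Position 3: ACC, ACA, ACG → 3 synonymous.
Total: 0 + 0 + 3 = 3.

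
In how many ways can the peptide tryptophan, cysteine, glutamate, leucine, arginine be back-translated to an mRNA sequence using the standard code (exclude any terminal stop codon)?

144

Trp: 1 codon.
Cys: 2 codons.
Glu: 2 codons.
Leu: 6 codons.
Arg: 6 codons.
1 × 2 × 2 × 6 × 6 = 144.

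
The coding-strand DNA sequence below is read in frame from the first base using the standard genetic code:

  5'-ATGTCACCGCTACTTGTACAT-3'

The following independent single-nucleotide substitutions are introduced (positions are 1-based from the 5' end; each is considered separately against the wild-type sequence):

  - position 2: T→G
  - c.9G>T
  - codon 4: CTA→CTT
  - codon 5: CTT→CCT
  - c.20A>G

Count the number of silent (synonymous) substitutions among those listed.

2

Codon 1: ATG (Met) → AGG (Arg) — missense.
Codon 3: CCG (Pro) → CCT (Pro) — synonymous.
Codon 4: CTA (Leu) → CTT (Leu) — synonymous.
Codon 5: CTT (Leu) → CCT (Pro) — missense.
Codon 7: CAT (His) → CGT (Arg) — missense.
Synonymous: 2 of 5.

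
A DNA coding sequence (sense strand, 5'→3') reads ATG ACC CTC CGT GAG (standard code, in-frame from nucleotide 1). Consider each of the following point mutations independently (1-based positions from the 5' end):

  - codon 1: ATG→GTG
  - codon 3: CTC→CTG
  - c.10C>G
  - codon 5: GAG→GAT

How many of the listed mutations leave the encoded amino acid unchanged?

1

Codon 1: ATG (Met) → GTG (Val) — missense.
Codon 3: CTC (Leu) → CTG (Leu) — synonymous.
Codon 4: CGT (Arg) → GGT (Gly) — missense.
Codon 5: GAG (Glu) → GAT (Asp) — missense.
Synonymous: 1 of 4.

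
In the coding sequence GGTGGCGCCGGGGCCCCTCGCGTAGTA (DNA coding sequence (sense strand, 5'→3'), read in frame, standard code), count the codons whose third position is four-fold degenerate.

9

Codon 1 GGT (Gly): third position 4-fold.
Codon 2 GGC (Gly): third position 4-fold.
Codon 3 GCC (Ala): third position 4-fold.
Codon 4 GGG (Gly): third position 4-fold.
Codon 5 GCC (Ala): third position 4-fold.
Codon 6 CCT (Pro): third position 4-fold.
Codon 7 CGC (Arg): third position 4-fold.
Codon 8 GTA (Val): third position 4-fold.
Codon 9 GTA (Val): third position 4-fold.
Four-fold degenerate third positions: 9.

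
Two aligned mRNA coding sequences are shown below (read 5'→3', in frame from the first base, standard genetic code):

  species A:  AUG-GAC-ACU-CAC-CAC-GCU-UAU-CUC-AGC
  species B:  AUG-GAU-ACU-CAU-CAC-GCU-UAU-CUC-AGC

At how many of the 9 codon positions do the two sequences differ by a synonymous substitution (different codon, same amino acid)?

Codon 1: AUG Met / AUG Met — identical.
Codon 2: GAC Asp / GAU Asp — synonymous.
Codon 3: ACU Thr / ACU Thr — identical.
Codon 4: CAC His / CAU His — synonymous.
Codon 5: CAC His / CAC His — identical.
Codon 6: GCU Ala / GCU Ala — identical.
Codon 7: UAU Tyr / UAU Tyr — identical.
Codon 8: CUC Leu / CUC Leu — identical.
Codon 9: AGC Ser / AGC Ser — identical.
Synonymous differences: 2.

2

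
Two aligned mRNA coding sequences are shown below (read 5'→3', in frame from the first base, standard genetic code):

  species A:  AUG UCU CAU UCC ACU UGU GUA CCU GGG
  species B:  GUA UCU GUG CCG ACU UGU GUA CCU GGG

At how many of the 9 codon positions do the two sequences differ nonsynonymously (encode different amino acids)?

3

Codon 1: AUG Met / GUA Val — nonsynonymous.
Codon 2: UCU Ser / UCU Ser — identical.
Codon 3: CAU His / GUG Val — nonsynonymous.
Codon 4: UCC Ser / CCG Pro — nonsynonymous.
Codon 5: ACU Thr / ACU Thr — identical.
Codon 6: UGU Cys / UGU Cys — identical.
Codon 7: GUA Val / GUA Val — identical.
Codon 8: CCU Pro / CCU Pro — identical.
Codon 9: GGG Gly / GGG Gly — identical.
Nonsynonymous differences: 3.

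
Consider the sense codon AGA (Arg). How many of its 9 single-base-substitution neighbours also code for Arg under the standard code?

Position 1: CGA → 1 synonymous.
Position 2: none → 0 synonymous.
Position 3: AGG → 1 synonymous.
Total: 1 + 0 + 1 = 2.

2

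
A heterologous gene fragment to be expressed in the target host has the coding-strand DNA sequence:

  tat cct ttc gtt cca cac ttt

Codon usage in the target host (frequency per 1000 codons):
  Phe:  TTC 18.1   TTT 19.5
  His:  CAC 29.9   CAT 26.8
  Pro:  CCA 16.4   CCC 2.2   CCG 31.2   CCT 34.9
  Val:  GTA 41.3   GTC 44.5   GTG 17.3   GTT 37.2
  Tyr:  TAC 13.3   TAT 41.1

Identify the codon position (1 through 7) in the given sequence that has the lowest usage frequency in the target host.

Codon 1 TAT (Tyr): 41.1 per 1000.
Codon 2 CCT (Pro): 34.9 per 1000.
Codon 3 TTC (Phe): 18.1 per 1000.
Codon 4 GTT (Val): 37.2 per 1000.
Codon 5 CCA (Pro): 16.4 per 1000.
Codon 6 CAC (His): 29.9 per 1000.
Codon 7 TTT (Phe): 19.5 per 1000.
Lowest frequency is 16.4 at codon 5.

5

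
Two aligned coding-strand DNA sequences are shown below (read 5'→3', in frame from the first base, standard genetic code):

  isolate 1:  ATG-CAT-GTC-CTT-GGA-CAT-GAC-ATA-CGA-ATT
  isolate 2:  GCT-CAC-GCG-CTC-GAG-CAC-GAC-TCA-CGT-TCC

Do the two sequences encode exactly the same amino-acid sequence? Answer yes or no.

Codon 1: ATG Met / GCT Ala — nonsynonymous.
Codon 2: CAT His / CAC His — synonymous.
Codon 3: GTC Val / GCG Ala — nonsynonymous.
Codon 4: CTT Leu / CTC Leu — synonymous.
Codon 5: GGA Gly / GAG Glu — nonsynonymous.
Codon 6: CAT His / CAC His — synonymous.
Codon 7: GAC Asp / GAC Asp — identical.
Codon 8: ATA Ile / TCA Ser — nonsynonymous.
Codon 9: CGA Arg / CGT Arg — synonymous.
Codon 10: ATT Ile / TCC Ser — nonsynonymous.
Nonsynonymous differences: 5 → different protein.

no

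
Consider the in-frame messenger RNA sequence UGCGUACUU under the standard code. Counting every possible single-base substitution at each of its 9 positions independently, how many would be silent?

Codon 1 (UGC, Cys): 1 synonymous substitution.
Codon 2 (GUA, Val): 3 synonymous substitutions.
Codon 3 (CUU, Leu): 3 synonymous substitutions.
Total: 1 + 3 + 3 = 7.

7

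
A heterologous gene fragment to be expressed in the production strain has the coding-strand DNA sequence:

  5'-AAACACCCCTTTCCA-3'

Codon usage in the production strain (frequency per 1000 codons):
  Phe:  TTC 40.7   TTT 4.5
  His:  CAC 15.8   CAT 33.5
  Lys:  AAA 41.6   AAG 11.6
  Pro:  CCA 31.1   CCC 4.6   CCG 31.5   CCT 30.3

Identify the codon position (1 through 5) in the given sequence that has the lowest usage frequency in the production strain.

Codon 1 AAA (Lys): 41.6 per 1000.
Codon 2 CAC (His): 15.8 per 1000.
Codon 3 CCC (Pro): 4.6 per 1000.
Codon 4 TTT (Phe): 4.5 per 1000.
Codon 5 CCA (Pro): 31.1 per 1000.
Lowest frequency is 4.5 at codon 4.

4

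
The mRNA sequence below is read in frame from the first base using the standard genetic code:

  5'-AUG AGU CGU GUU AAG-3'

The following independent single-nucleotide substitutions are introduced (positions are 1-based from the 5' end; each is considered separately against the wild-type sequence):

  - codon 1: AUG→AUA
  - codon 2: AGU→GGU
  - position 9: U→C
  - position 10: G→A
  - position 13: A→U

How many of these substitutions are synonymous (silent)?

1

Codon 1: AUG (Met) → AUA (Ile) — missense.
Codon 2: AGU (Ser) → GGU (Gly) — missense.
Codon 3: CGU (Arg) → CGC (Arg) — synonymous.
Codon 4: GUU (Val) → AUU (Ile) — missense.
Codon 5: AAG (Lys) → UAG (Stop) — nonsense.
Synonymous: 1 of 5.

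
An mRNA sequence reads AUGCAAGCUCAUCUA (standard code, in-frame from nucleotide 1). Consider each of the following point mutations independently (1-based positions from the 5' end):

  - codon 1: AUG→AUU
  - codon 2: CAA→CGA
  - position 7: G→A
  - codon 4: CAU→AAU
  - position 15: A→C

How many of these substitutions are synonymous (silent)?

1

Codon 1: AUG (Met) → AUU (Ile) — missense.
Codon 2: CAA (Gln) → CGA (Arg) — missense.
Codon 3: GCU (Ala) → ACU (Thr) — missense.
Codon 4: CAU (His) → AAU (Asn) — missense.
Codon 5: CUA (Leu) → CUC (Leu) — synonymous.
Synonymous: 1 of 5.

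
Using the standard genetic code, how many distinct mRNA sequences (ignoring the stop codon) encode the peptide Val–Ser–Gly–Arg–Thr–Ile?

6912

Val: 4 codons.
Ser: 6 codons.
Gly: 4 codons.
Arg: 6 codons.
Thr: 4 codons.
Ile: 3 codons.
4 × 6 × 4 × 6 × 4 × 3 = 6912.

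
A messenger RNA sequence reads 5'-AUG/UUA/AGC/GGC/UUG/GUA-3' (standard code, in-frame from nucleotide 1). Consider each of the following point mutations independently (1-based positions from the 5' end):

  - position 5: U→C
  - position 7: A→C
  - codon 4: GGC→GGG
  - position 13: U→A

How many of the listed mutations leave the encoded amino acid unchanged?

1

Codon 2: UUA (Leu) → UCA (Ser) — missense.
Codon 3: AGC (Ser) → CGC (Arg) — missense.
Codon 4: GGC (Gly) → GGG (Gly) — synonymous.
Codon 5: UUG (Leu) → AUG (Met) — missense.
Synonymous: 1 of 4.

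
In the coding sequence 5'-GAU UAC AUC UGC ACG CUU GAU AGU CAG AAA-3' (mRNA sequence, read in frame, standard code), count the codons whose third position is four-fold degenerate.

Codon 1 GAU (Asp): third position 2-fold.
Codon 2 UAC (Tyr): third position 2-fold.
Codon 3 AUC (Ile): third position 3-fold.
Codon 4 UGC (Cys): third position 2-fold.
Codon 5 ACG (Thr): third position 4-fold.
Codon 6 CUU (Leu): third position 4-fold.
Codon 7 GAU (Asp): third position 2-fold.
Codon 8 AGU (Ser): third position 2-fold.
Codon 9 CAG (Gln): third position 2-fold.
Codon 10 AAA (Lys): third position 2-fold.
Four-fold degenerate third positions: 2.

2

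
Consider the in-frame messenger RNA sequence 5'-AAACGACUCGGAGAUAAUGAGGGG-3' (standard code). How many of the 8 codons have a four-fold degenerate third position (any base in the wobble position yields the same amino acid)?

4

Codon 1 AAA (Lys): third position 2-fold.
Codon 2 CGA (Arg): third position 4-fold.
Codon 3 CUC (Leu): third position 4-fold.
Codon 4 GGA (Gly): third position 4-fold.
Codon 5 GAU (Asp): third position 2-fold.
Codon 6 AAU (Asn): third position 2-fold.
Codon 7 GAG (Glu): third position 2-fold.
Codon 8 GGG (Gly): third position 4-fold.
Four-fold degenerate third positions: 4.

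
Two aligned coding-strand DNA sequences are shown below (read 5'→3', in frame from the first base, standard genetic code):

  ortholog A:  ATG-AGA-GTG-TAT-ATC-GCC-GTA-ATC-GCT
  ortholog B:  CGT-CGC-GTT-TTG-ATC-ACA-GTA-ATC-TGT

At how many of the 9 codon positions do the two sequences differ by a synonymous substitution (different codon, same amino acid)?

2

Codon 1: ATG Met / CGT Arg — nonsynonymous.
Codon 2: AGA Arg / CGC Arg — synonymous.
Codon 3: GTG Val / GTT Val — synonymous.
Codon 4: TAT Tyr / TTG Leu — nonsynonymous.
Codon 5: ATC Ile / ATC Ile — identical.
Codon 6: GCC Ala / ACA Thr — nonsynonymous.
Codon 7: GTA Val / GTA Val — identical.
Codon 8: ATC Ile / ATC Ile — identical.
Codon 9: GCT Ala / TGT Cys — nonsynonymous.
Synonymous differences: 2.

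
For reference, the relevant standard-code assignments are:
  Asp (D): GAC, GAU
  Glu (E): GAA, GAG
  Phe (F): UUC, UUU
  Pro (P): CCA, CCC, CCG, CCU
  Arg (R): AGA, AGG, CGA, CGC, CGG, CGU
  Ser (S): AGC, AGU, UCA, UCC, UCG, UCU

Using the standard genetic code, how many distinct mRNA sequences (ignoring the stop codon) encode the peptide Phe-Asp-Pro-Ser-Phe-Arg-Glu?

Phe: 2 codons.
Asp: 2 codons.
Pro: 4 codons.
Ser: 6 codons.
Phe: 2 codons.
Arg: 6 codons.
Glu: 2 codons.
2 × 2 × 4 × 6 × 2 × 6 × 2 = 2304.

2304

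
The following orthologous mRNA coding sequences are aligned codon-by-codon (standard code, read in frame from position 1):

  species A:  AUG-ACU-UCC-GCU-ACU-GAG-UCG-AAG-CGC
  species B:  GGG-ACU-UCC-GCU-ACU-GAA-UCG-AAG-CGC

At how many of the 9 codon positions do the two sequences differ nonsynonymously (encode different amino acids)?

Codon 1: AUG Met / GGG Gly — nonsynonymous.
Codon 2: ACU Thr / ACU Thr — identical.
Codon 3: UCC Ser / UCC Ser — identical.
Codon 4: GCU Ala / GCU Ala — identical.
Codon 5: ACU Thr / ACU Thr — identical.
Codon 6: GAG Glu / GAA Glu — synonymous.
Codon 7: UCG Ser / UCG Ser — identical.
Codon 8: AAG Lys / AAG Lys — identical.
Codon 9: CGC Arg / CGC Arg — identical.
Nonsynonymous differences: 1.

1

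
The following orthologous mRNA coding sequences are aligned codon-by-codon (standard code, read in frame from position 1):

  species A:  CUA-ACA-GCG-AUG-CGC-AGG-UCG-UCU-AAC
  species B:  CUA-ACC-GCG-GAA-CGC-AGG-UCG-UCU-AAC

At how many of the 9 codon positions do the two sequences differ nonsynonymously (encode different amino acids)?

1

Codon 1: CUA Leu / CUA Leu — identical.
Codon 2: ACA Thr / ACC Thr — synonymous.
Codon 3: GCG Ala / GCG Ala — identical.
Codon 4: AUG Met / GAA Glu — nonsynonymous.
Codon 5: CGC Arg / CGC Arg — identical.
Codon 6: AGG Arg / AGG Arg — identical.
Codon 7: UCG Ser / UCG Ser — identical.
Codon 8: UCU Ser / UCU Ser — identical.
Codon 9: AAC Asn / AAC Asn — identical.
Nonsynonymous differences: 1.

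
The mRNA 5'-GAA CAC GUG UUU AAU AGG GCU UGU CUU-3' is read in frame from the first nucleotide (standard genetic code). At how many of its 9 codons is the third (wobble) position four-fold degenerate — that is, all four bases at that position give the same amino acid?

3

Codon 1 GAA (Glu): third position 2-fold.
Codon 2 CAC (His): third position 2-fold.
Codon 3 GUG (Val): third position 4-fold.
Codon 4 UUU (Phe): third position 2-fold.
Codon 5 AAU (Asn): third position 2-fold.
Codon 6 AGG (Arg): third position 2-fold.
Codon 7 GCU (Ala): third position 4-fold.
Codon 8 UGU (Cys): third position 2-fold.
Codon 9 CUU (Leu): third position 4-fold.
Four-fold degenerate third positions: 3.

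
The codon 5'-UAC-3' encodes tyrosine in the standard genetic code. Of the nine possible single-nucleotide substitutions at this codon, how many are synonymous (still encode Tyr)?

Position 1: none → 0 synonymous.
Position 2: none → 0 synonymous.
Position 3: UAU → 1 synonymous.
Total: 0 + 0 + 1 = 1.

1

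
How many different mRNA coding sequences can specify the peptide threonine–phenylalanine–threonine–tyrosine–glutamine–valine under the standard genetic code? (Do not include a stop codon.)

Thr: 4 codons.
Phe: 2 codons.
Thr: 4 codons.
Tyr: 2 codons.
Gln: 2 codons.
Val: 4 codons.
4 × 2 × 4 × 2 × 2 × 4 = 512.

512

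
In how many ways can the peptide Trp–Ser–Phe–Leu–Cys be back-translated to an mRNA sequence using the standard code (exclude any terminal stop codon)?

144

Trp: 1 codon.
Ser: 6 codons.
Phe: 2 codons.
Leu: 6 codons.
Cys: 2 codons.
1 × 6 × 2 × 6 × 2 = 144.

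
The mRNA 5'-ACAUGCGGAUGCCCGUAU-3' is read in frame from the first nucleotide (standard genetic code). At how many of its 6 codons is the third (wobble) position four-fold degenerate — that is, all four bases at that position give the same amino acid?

Codon 1 ACA (Thr): third position 4-fold.
Codon 2 UGC (Cys): third position 2-fold.
Codon 3 GGA (Gly): third position 4-fold.
Codon 4 UGC (Cys): third position 2-fold.
Codon 5 CCG (Pro): third position 4-fold.
Codon 6 UAU (Tyr): third position 2-fold.
Four-fold degenerate third positions: 3.

3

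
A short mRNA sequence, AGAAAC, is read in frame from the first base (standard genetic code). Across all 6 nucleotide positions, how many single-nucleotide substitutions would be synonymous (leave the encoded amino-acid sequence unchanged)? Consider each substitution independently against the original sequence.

Codon 1 (AGA, Arg): 2 synonymous substitutions.
Codon 2 (AAC, Asn): 1 synonymous substitution.
Total: 2 + 1 = 3.

3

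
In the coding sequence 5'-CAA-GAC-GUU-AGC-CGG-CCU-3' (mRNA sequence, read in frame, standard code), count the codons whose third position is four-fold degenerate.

Codon 1 CAA (Gln): third position 2-fold.
Codon 2 GAC (Asp): third position 2-fold.
Codon 3 GUU (Val): third position 4-fold.
Codon 4 AGC (Ser): third position 2-fold.
Codon 5 CGG (Arg): third position 4-fold.
Codon 6 CCU (Pro): third position 4-fold.
Four-fold degenerate third positions: 3.

3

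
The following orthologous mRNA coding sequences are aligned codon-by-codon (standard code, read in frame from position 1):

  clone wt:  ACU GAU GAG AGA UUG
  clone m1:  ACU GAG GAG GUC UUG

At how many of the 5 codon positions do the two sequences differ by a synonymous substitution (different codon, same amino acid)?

0

Codon 1: ACU Thr / ACU Thr — identical.
Codon 2: GAU Asp / GAG Glu — nonsynonymous.
Codon 3: GAG Glu / GAG Glu — identical.
Codon 4: AGA Arg / GUC Val — nonsynonymous.
Codon 5: UUG Leu / UUG Leu — identical.
Synonymous differences: 0.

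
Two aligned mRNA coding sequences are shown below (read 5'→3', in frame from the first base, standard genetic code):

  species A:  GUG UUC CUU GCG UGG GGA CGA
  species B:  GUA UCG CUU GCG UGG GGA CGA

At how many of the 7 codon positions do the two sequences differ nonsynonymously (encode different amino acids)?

1

Codon 1: GUG Val / GUA Val — synonymous.
Codon 2: UUC Phe / UCG Ser — nonsynonymous.
Codon 3: CUU Leu / CUU Leu — identical.
Codon 4: GCG Ala / GCG Ala — identical.
Codon 5: UGG Trp / UGG Trp — identical.
Codon 6: GGA Gly / GGA Gly — identical.
Codon 7: CGA Arg / CGA Arg — identical.
Nonsynonymous differences: 1.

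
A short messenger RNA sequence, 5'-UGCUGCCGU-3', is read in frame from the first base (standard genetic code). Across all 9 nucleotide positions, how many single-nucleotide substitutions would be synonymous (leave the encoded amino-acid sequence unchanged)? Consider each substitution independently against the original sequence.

Codon 1 (UGC, Cys): 1 synonymous substitution.
Codon 2 (UGC, Cys): 1 synonymous substitution.
Codon 3 (CGU, Arg): 3 synonymous substitutions.
Total: 1 + 1 + 3 = 5.

5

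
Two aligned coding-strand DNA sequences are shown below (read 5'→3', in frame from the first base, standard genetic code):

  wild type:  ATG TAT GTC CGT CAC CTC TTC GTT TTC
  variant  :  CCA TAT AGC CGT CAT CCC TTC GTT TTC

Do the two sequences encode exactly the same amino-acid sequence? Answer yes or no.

no

Codon 1: ATG Met / CCA Pro — nonsynonymous.
Codon 2: TAT Tyr / TAT Tyr — identical.
Codon 3: GTC Val / AGC Ser — nonsynonymous.
Codon 4: CGT Arg / CGT Arg — identical.
Codon 5: CAC His / CAT His — synonymous.
Codon 6: CTC Leu / CCC Pro — nonsynonymous.
Codon 7: TTC Phe / TTC Phe — identical.
Codon 8: GTT Val / GTT Val — identical.
Codon 9: TTC Phe / TTC Phe — identical.
Nonsynonymous differences: 3 → different protein.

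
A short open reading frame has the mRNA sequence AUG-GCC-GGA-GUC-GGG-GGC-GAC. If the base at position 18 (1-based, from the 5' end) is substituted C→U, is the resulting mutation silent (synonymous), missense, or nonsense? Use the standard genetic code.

Position 18 falls in codon 6: GGC → Gly.
After the substitution the codon is GGU → Gly.
Both encode Gly, so the change is synonymous.

silent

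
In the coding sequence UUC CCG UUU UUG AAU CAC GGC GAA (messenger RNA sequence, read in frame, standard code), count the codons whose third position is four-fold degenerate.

Codon 1 UUC (Phe): third position 2-fold.
Codon 2 CCG (Pro): third position 4-fold.
Codon 3 UUU (Phe): third position 2-fold.
Codon 4 UUG (Leu): third position 2-fold.
Codon 5 AAU (Asn): third position 2-fold.
Codon 6 CAC (His): third position 2-fold.
Codon 7 GGC (Gly): third position 4-fold.
Codon 8 GAA (Glu): third position 2-fold.
Four-fold degenerate third positions: 2.

2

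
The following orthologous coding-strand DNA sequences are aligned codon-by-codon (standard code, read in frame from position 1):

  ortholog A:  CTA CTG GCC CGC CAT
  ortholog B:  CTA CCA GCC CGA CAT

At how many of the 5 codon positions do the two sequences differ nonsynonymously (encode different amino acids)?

Codon 1: CTA Leu / CTA Leu — identical.
Codon 2: CTG Leu / CCA Pro — nonsynonymous.
Codon 3: GCC Ala / GCC Ala — identical.
Codon 4: CGC Arg / CGA Arg — synonymous.
Codon 5: CAT His / CAT His — identical.
Nonsynonymous differences: 1.

1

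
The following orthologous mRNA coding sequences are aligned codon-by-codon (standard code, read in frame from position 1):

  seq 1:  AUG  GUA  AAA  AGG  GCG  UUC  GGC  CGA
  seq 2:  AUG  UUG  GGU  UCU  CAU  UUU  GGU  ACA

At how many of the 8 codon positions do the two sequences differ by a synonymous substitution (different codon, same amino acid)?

Codon 1: AUG Met / AUG Met — identical.
Codon 2: GUA Val / UUG Leu — nonsynonymous.
Codon 3: AAA Lys / GGU Gly — nonsynonymous.
Codon 4: AGG Arg / UCU Ser — nonsynonymous.
Codon 5: GCG Ala / CAU His — nonsynonymous.
Codon 6: UUC Phe / UUU Phe — synonymous.
Codon 7: GGC Gly / GGU Gly — synonymous.
Codon 8: CGA Arg / ACA Thr — nonsynonymous.
Synonymous differences: 2.

2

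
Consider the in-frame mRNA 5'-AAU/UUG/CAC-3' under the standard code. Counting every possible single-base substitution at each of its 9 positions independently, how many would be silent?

Codon 1 (AAU, Asn): 1 synonymous substitution.
Codon 2 (UUG, Leu): 2 synonymous substitutions.
Codon 3 (CAC, His): 1 synonymous substitution.
Total: 1 + 2 + 1 = 4.

4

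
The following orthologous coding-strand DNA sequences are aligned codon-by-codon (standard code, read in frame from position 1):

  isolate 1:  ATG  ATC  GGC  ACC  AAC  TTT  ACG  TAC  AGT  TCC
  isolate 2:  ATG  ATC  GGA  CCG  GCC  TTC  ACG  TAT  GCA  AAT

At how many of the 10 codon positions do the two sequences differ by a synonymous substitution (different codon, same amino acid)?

3

Codon 1: ATG Met / ATG Met — identical.
Codon 2: ATC Ile / ATC Ile — identical.
Codon 3: GGC Gly / GGA Gly — synonymous.
Codon 4: ACC Thr / CCG Pro — nonsynonymous.
Codon 5: AAC Asn / GCC Ala — nonsynonymous.
Codon 6: TTT Phe / TTC Phe — synonymous.
Codon 7: ACG Thr / ACG Thr — identical.
Codon 8: TAC Tyr / TAT Tyr — synonymous.
Codon 9: AGT Ser / GCA Ala — nonsynonymous.
Codon 10: TCC Ser / AAT Asn — nonsynonymous.
Synonymous differences: 3.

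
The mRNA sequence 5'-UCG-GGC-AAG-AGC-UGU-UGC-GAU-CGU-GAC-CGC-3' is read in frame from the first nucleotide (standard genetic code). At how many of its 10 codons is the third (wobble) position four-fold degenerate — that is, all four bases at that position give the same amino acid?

4

Codon 1 UCG (Ser): third position 4-fold.
Codon 2 GGC (Gly): third position 4-fold.
Codon 3 AAG (Lys): third position 2-fold.
Codon 4 AGC (Ser): third position 2-fold.
Codon 5 UGU (Cys): third position 2-fold.
Codon 6 UGC (Cys): third position 2-fold.
Codon 7 GAU (Asp): third position 2-fold.
Codon 8 CGU (Arg): third position 4-fold.
Codon 9 GAC (Asp): third position 2-fold.
Codon 10 CGC (Arg): third position 4-fold.
Four-fold degenerate third positions: 4.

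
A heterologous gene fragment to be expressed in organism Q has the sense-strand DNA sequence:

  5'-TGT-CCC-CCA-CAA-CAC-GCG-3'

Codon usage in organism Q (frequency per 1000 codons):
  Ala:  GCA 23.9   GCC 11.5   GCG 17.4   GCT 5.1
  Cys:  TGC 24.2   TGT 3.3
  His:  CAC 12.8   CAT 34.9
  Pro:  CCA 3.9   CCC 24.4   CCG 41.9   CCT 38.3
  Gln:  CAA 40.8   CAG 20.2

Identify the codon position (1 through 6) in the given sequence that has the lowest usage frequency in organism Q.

Codon 1 TGT (Cys): 3.3 per 1000.
Codon 2 CCC (Pro): 24.4 per 1000.
Codon 3 CCA (Pro): 3.9 per 1000.
Codon 4 CAA (Gln): 40.8 per 1000.
Codon 5 CAC (His): 12.8 per 1000.
Codon 6 GCG (Ala): 17.4 per 1000.
Lowest frequency is 3.3 at codon 1.

1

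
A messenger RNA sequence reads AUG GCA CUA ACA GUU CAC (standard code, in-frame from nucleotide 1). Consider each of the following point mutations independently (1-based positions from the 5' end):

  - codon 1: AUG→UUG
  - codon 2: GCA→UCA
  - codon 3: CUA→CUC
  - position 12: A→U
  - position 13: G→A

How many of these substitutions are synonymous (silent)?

Codon 1: AUG (Met) → UUG (Leu) — missense.
Codon 2: GCA (Ala) → UCA (Ser) — missense.
Codon 3: CUA (Leu) → CUC (Leu) — synonymous.
Codon 4: ACA (Thr) → ACU (Thr) — synonymous.
Codon 5: GUU (Val) → AUU (Ile) — missense.
Synonymous: 2 of 5.

2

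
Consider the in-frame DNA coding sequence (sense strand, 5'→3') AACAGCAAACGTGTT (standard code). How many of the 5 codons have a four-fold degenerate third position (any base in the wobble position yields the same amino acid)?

2

Codon 1 AAC (Asn): third position 2-fold.
Codon 2 AGC (Ser): third position 2-fold.
Codon 3 AAA (Lys): third position 2-fold.
Codon 4 CGT (Arg): third position 4-fold.
Codon 5 GTT (Val): third position 4-fold.
Four-fold degenerate third positions: 2.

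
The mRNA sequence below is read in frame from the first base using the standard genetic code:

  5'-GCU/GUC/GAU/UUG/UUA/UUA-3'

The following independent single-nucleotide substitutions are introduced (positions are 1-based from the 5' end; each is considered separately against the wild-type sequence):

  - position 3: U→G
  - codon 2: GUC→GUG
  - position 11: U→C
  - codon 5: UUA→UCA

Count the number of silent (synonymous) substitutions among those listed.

Codon 1: GCU (Ala) → GCG (Ala) — synonymous.
Codon 2: GUC (Val) → GUG (Val) — synonymous.
Codon 4: UUG (Leu) → UCG (Ser) — missense.
Codon 5: UUA (Leu) → UCA (Ser) — missense.
Synonymous: 2 of 4.

2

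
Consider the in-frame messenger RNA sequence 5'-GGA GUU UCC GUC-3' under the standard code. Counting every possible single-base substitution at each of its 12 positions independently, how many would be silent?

Codon 1 (GGA, Gly): 3 synonymous substitutions.
Codon 2 (GUU, Val): 3 synonymous substitutions.
Codon 3 (UCC, Ser): 3 synonymous substitutions.
Codon 4 (GUC, Val): 3 synonymous substitutions.
Total: 3 + 3 + 3 + 3 = 12.

12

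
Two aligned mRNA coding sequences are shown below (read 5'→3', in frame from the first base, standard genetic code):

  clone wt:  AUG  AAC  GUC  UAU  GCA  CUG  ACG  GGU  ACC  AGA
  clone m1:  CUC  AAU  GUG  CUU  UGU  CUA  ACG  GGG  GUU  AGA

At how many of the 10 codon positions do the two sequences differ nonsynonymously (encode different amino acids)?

Codon 1: AUG Met / CUC Leu — nonsynonymous.
Codon 2: AAC Asn / AAU Asn — synonymous.
Codon 3: GUC Val / GUG Val — synonymous.
Codon 4: UAU Tyr / CUU Leu — nonsynonymous.
Codon 5: GCA Ala / UGU Cys — nonsynonymous.
Codon 6: CUG Leu / CUA Leu — synonymous.
Codon 7: ACG Thr / ACG Thr — identical.
Codon 8: GGU Gly / GGG Gly — synonymous.
Codon 9: ACC Thr / GUU Val — nonsynonymous.
Codon 10: AGA Arg / AGA Arg — identical.
Nonsynonymous differences: 4.

4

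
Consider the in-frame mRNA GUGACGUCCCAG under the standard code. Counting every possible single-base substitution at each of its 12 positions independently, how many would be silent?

Codon 1 (GUG, Val): 3 synonymous substitutions.
Codon 2 (ACG, Thr): 3 synonymous substitutions.
Codon 3 (UCC, Ser): 3 synonymous substitutions.
Codon 4 (CAG, Gln): 1 synonymous substitution.
Total: 3 + 3 + 3 + 1 = 10.

10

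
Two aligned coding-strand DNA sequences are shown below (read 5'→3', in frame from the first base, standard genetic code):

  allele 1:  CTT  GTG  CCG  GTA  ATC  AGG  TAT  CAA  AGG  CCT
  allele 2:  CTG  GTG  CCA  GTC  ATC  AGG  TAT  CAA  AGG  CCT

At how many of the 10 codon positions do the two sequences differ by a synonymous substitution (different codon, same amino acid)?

Codon 1: CTT Leu / CTG Leu — synonymous.
Codon 2: GTG Val / GTG Val — identical.
Codon 3: CCG Pro / CCA Pro — synonymous.
Codon 4: GTA Val / GTC Val — synonymous.
Codon 5: ATC Ile / ATC Ile — identical.
Codon 6: AGG Arg / AGG Arg — identical.
Codon 7: TAT Tyr / TAT Tyr — identical.
Codon 8: CAA Gln / CAA Gln — identical.
Codon 9: AGG Arg / AGG Arg — identical.
Codon 10: CCT Pro / CCT Pro — identical.
Synonymous differences: 3.

3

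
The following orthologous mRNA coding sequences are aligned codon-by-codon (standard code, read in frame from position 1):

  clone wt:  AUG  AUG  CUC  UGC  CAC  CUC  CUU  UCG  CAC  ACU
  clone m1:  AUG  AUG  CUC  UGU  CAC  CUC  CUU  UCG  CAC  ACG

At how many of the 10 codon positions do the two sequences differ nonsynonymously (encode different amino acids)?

0

Codon 1: AUG Met / AUG Met — identical.
Codon 2: AUG Met / AUG Met — identical.
Codon 3: CUC Leu / CUC Leu — identical.
Codon 4: UGC Cys / UGU Cys — synonymous.
Codon 5: CAC His / CAC His — identical.
Codon 6: CUC Leu / CUC Leu — identical.
Codon 7: CUU Leu / CUU Leu — identical.
Codon 8: UCG Ser / UCG Ser — identical.
Codon 9: CAC His / CAC His — identical.
Codon 10: ACU Thr / ACG Thr — synonymous.
Nonsynonymous differences: 0.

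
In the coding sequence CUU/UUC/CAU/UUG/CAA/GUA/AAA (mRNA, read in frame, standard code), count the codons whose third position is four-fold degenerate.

Codon 1 CUU (Leu): third position 4-fold.
Codon 2 UUC (Phe): third position 2-fold.
Codon 3 CAU (His): third position 2-fold.
Codon 4 UUG (Leu): third position 2-fold.
Codon 5 CAA (Gln): third position 2-fold.
Codon 6 GUA (Val): third position 4-fold.
Codon 7 AAA (Lys): third position 2-fold.
Four-fold degenerate third positions: 2.

2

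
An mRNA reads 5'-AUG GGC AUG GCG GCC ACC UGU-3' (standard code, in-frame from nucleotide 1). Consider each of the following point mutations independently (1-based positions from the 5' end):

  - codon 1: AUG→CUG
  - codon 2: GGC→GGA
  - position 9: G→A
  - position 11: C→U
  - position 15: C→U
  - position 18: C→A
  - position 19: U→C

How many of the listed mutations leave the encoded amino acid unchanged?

Codon 1: AUG (Met) → CUG (Leu) — missense.
Codon 2: GGC (Gly) → GGA (Gly) — synonymous.
Codon 3: AUG (Met) → AUA (Ile) — missense.
Codon 4: GCG (Ala) → GUG (Val) — missense.
Codon 5: GCC (Ala) → GCU (Ala) — synonymous.
Codon 6: ACC (Thr) → ACA (Thr) — synonymous.
Codon 7: UGU (Cys) → CGU (Arg) — missense.
Synonymous: 3 of 7.

3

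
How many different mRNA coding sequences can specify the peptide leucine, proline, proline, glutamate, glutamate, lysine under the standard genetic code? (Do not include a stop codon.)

Leu: 6 codons.
Pro: 4 codons.
Pro: 4 codons.
Glu: 2 codons.
Glu: 2 codons.
Lys: 2 codons.
6 × 4 × 4 × 2 × 2 × 2 = 768.

768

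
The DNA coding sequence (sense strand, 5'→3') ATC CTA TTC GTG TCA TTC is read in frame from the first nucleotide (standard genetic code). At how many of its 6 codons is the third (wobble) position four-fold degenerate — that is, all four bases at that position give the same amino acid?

3

Codon 1 ATC (Ile): third position 3-fold.
Codon 2 CTA (Leu): third position 4-fold.
Codon 3 TTC (Phe): third position 2-fold.
Codon 4 GTG (Val): third position 4-fold.
Codon 5 TCA (Ser): third position 4-fold.
Codon 6 TTC (Phe): third position 2-fold.
Four-fold degenerate third positions: 3.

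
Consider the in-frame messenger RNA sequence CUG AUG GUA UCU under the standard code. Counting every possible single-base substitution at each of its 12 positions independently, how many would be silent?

10

Codon 1 (CUG, Leu): 4 synonymous substitutions.
Codon 2 (AUG, Met): 0 synonymous substitutions.
Codon 3 (GUA, Val): 3 synonymous substitutions.
Codon 4 (UCU, Ser): 3 synonymous substitutions.
Total: 4 + 0 + 3 + 3 = 10.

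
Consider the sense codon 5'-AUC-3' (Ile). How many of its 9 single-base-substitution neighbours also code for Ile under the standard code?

2

Position 1: none → 0 synonymous.
Position 2: none → 0 synonymous.
Position 3: AUU, AUA → 2 synonymous.
Total: 0 + 0 + 2 = 2.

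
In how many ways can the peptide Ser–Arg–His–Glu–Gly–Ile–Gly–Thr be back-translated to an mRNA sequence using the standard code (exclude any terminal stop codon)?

27648

Ser: 6 codons.
Arg: 6 codons.
His: 2 codons.
Glu: 2 codons.
Gly: 4 codons.
Ile: 3 codons.
Gly: 4 codons.
Thr: 4 codons.
6 × 6 × 2 × 2 × 4 × 3 × 4 × 4 = 27648.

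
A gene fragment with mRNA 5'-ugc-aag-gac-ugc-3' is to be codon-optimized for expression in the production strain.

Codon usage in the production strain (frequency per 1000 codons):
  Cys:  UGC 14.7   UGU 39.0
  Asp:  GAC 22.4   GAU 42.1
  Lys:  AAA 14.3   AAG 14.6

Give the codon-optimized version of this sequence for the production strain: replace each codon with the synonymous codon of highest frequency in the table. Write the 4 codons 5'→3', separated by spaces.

UGU AAG GAU UGU

Codon 1 (Cys): best is UGU at 39.0.
Codon 2 (Lys): best is AAG at 14.6.
Codon 3 (Asp): best is GAU at 42.1.
Codon 4 (Cys): best is UGU at 39.0.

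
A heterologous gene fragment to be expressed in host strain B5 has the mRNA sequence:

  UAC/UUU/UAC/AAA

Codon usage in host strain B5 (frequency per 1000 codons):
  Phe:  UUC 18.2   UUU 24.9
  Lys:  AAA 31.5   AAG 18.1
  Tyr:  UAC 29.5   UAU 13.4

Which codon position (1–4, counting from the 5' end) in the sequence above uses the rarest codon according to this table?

2

Codon 1 UAC (Tyr): 29.5 per 1000.
Codon 2 UUU (Phe): 24.9 per 1000.
Codon 3 UAC (Tyr): 29.5 per 1000.
Codon 4 AAA (Lys): 31.5 per 1000.
Lowest frequency is 24.9 at codon 2.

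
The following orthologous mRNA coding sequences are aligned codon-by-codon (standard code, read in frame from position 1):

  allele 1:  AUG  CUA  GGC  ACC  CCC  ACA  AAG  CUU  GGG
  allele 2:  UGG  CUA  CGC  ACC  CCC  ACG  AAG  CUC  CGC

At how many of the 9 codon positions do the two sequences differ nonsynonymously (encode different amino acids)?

3

Codon 1: AUG Met / UGG Trp — nonsynonymous.
Codon 2: CUA Leu / CUA Leu — identical.
Codon 3: GGC Gly / CGC Arg — nonsynonymous.
Codon 4: ACC Thr / ACC Thr — identical.
Codon 5: CCC Pro / CCC Pro — identical.
Codon 6: ACA Thr / ACG Thr — synonymous.
Codon 7: AAG Lys / AAG Lys — identical.
Codon 8: CUU Leu / CUC Leu — synonymous.
Codon 9: GGG Gly / CGC Arg — nonsynonymous.
Nonsynonymous differences: 3.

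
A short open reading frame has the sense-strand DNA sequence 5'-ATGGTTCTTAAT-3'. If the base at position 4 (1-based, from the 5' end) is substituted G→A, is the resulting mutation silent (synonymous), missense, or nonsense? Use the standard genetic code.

Position 4 falls in codon 2: GTT → Val.
After the substitution the codon is ATT → Ile.
Val ≠ Ile, so this is a missense mutation.

missense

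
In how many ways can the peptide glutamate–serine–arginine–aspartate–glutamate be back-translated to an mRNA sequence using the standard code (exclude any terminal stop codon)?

Glu: 2 codons.
Ser: 6 codons.
Arg: 6 codons.
Asp: 2 codons.
Glu: 2 codons.
2 × 6 × 6 × 2 × 2 = 288.

288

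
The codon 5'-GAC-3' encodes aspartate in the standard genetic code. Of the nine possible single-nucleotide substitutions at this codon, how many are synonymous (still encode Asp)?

1

Position 1: none → 0 synonymous.
Position 2: none → 0 synonymous.
Position 3: GAT → 1 synonymous.
Total: 0 + 0 + 1 = 1.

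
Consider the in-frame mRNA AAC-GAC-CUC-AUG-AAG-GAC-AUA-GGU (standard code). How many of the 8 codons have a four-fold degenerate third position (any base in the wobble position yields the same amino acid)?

2

Codon 1 AAC (Asn): third position 2-fold.
Codon 2 GAC (Asp): third position 2-fold.
Codon 3 CUC (Leu): third position 4-fold.
Codon 4 AUG (Met): third position 1-fold.
Codon 5 AAG (Lys): third position 2-fold.
Codon 6 GAC (Asp): third position 2-fold.
Codon 7 AUA (Ile): third position 3-fold.
Codon 8 GGU (Gly): third position 4-fold.
Four-fold degenerate third positions: 2.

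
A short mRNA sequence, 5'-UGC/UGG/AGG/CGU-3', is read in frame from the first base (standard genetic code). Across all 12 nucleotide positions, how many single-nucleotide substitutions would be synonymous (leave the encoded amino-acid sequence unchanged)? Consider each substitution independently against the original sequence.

6

Codon 1 (UGC, Cys): 1 synonymous substitution.
Codon 2 (UGG, Trp): 0 synonymous substitutions.
Codon 3 (AGG, Arg): 2 synonymous substitutions.
Codon 4 (CGU, Arg): 3 synonymous substitutions.
Total: 1 + 0 + 2 + 3 = 6.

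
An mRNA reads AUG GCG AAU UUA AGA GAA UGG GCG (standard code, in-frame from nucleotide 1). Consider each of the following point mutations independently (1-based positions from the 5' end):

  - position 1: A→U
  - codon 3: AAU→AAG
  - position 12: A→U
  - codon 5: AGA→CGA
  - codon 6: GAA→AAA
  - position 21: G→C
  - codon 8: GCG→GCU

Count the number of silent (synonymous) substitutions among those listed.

Codon 1: AUG (Met) → UUG (Leu) — missense.
Codon 3: AAU (Asn) → AAG (Lys) — missense.
Codon 4: UUA (Leu) → UUU (Phe) — missense.
Codon 5: AGA (Arg) → CGA (Arg) — synonymous.
Codon 6: GAA (Glu) → AAA (Lys) — missense.
Codon 7: UGG (Trp) → UGC (Cys) — missense.
Codon 8: GCG (Ala) → GCU (Ala) — synonymous.
Synonymous: 2 of 7.

2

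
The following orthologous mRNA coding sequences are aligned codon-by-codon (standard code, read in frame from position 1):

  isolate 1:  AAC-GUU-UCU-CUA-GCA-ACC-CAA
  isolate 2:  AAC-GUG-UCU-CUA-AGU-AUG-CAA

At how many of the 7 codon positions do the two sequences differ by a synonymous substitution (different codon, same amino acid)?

1

Codon 1: AAC Asn / AAC Asn — identical.
Codon 2: GUU Val / GUG Val — synonymous.
Codon 3: UCU Ser / UCU Ser — identical.
Codon 4: CUA Leu / CUA Leu — identical.
Codon 5: GCA Ala / AGU Ser — nonsynonymous.
Codon 6: ACC Thr / AUG Met — nonsynonymous.
Codon 7: CAA Gln / CAA Gln — identical.
Synonymous differences: 1.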